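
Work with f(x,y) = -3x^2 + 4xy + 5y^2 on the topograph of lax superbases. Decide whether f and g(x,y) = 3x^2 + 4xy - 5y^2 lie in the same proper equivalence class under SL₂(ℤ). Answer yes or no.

D₁ = 76, D₂ = 76
river cycle of f (length 6): (5, 6, -2), (-2, 6, 5), (5, 4, -3), (-3, 8, 1), (1, 8, -3), (-3, 4, 5)
river cycle of g (length 6): (-5, 6, 2), (2, 6, -5), (-5, 4, 3), (3, 8, -1), (-1, 8, 3), (3, 4, -5)
cycles differ ⇒ inequivalent

no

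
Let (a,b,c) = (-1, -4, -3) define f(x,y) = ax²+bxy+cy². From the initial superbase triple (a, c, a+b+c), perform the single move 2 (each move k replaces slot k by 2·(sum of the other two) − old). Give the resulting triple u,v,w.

start (-1,-3,-8) = (f(1,0),f(0,1),f(1,1))
replace slot 2: 2·((-1)+(-8)) − (-3) = -15 → (-1,-15,-8)

-1,-15,-8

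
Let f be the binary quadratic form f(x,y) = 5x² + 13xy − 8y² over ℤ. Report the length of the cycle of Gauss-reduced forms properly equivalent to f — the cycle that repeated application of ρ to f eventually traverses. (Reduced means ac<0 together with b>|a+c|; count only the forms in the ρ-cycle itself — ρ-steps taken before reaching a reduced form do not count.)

D = 329, ⌊√D⌋ = 18
river: ρ → (-8,3,10)
river: ρ → (10,17,-1)
river: ρ → (-1,17,10)
river: ρ → (10,3,-8)
river: ρ → (-8,13,5)
river: ρ → (5,17,-2)
river: ρ → (-2,15,13)
river: ρ → (13,11,-4)
river: ρ → (-4,13,10)
river: ρ → (10,7,-7)
river: ρ → (-7,7,10)
river: ρ → (10,13,-4)
river: ρ → (-4,11,13)
river: ρ → (13,15,-2)
river: ρ → (-2,17,5)
river: ρ → (5,13,-8)
ρ-cycle length = 16 (tail of 0 descent steps not counted)

16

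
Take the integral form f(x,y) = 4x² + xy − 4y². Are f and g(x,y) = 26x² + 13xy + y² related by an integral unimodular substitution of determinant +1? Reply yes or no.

D₁ = 65, D₂ = 65
river cycle of f (length 6): (-4, 7, 1), (1, 7, -4), (-4, 1, 4), (4, 7, -1), (-1, 7, 4), (4, 1, -4)
river cycle of g (length 6): (1, 7, -4), (-4, 1, 4), (4, 7, -1), (-1, 7, 4), (4, 1, -4), (-4, 7, 1)
cycles coincide ⇒ equivalent

yes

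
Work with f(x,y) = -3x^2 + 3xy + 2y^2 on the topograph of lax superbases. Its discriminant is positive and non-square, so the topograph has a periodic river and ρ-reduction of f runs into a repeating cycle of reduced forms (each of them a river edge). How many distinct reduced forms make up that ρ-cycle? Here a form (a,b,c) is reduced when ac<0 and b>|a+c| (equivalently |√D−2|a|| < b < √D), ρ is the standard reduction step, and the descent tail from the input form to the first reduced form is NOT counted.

D = 33, ⌊√D⌋ = 5
river: ρ → (2,5,-1)
river: ρ → (-1,5,2)
river: ρ → (2,3,-3)
river: ρ → (-3,3,2)
ρ-cycle length = 4 (tail of 0 descent steps not counted)

4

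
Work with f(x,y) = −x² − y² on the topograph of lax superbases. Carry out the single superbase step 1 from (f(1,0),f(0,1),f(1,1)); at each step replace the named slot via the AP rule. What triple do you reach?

start (-1,-1,-2) = (f(1,0),f(0,1),f(1,1))
replace slot 1: 2·((-1)+(-2)) − (-1) = -5 → (-5,-1,-2)

-5,-1,-2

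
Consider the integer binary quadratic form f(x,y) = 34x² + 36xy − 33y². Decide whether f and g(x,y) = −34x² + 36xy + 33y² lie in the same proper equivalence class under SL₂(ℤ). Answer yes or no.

D₁ = 5784, D₂ = 5784
river cycle of f (length 10): (-33, 30, 37), (37, 44, -26), (-26, 60, 21), (21, 66, -17), (-17, 70, 13), (13, 60, -42), (-42, 24, 31), (31, 38, -35), (-35, 32, 34), (34, 36, -33)
river cycle of g (length 10): (33, 30, -37), (-37, 44, 26), (26, 60, -21), (-21, 66, 17), (17, 70, -13), (-13, 60, 42), (42, 24, -31), (-31, 38, 35), (35, 32, -34), (-34, 36, 33)
cycles differ ⇒ inequivalent

no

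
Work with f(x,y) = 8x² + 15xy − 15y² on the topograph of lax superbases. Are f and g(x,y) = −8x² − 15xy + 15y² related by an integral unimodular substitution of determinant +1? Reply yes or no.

D₁ = 705, D₂ = 705
river cycle of f (length 14): (-15, 15, 8), (8, 17, -13), (-13, 9, 12), (12, 15, -10), (-10, 25, 2), (2, 23, -22), (-22, 21, 3), (3, 21, -22), (-22, 23, 2), (2, 25, -10), … (4 more)
river cycle of g (length 14): (15, 15, -8), (-8, 17, 13), (13, 9, -12), (-12, 15, 10), (10, 25, -2), (-2, 23, 22), (22, 21, -3), (-3, 21, 22), (22, 23, -2), (-2, 25, 10), … (4 more)
cycles differ ⇒ inequivalent

no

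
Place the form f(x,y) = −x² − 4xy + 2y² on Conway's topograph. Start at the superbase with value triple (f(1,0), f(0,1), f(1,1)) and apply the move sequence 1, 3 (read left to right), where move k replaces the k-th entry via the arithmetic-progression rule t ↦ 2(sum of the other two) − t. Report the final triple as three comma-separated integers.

start (-1,2,-3) = (f(1,0),f(0,1),f(1,1))
replace slot 1: 2·(2+(-3)) − (-1) = -1 → (-1,2,-3)
replace slot 3: 2·((-1)+2) − (-3) = 5 → (-1,2,5)

-1,2,5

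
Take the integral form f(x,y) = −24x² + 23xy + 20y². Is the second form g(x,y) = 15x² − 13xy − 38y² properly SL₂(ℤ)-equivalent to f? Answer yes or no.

D₁ = 2449, D₂ = 2449
river cycle of f (length 64): (20, 17, -27), (-27, 37, 10), (10, 43, -15), (-15, 47, 4), (4, 49, -3), (-3, 47, 20), (20, 33, -17), (-17, 35, 18), (18, 37, -15), (-15, 23, 32), … (54 more)
river cycle of g (length 64): (15, 47, -4), (-4, 49, 3), (3, 47, -20), (-20, 33, 17), (17, 35, -18), (-18, 37, 15), (15, 23, -32), (-32, 41, 6), (6, 43, -25), (-25, 7, 24), … (54 more)
cycles differ ⇒ inequivalent

no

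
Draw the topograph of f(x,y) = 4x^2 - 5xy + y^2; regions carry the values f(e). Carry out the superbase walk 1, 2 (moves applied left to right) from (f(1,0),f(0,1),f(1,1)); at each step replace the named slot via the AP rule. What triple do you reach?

start (4,1,0) = (f(1,0),f(0,1),f(1,1))
replace slot 1: 2·(1+0) − 4 = -2 → (-2,1,0)
replace slot 2: 2·((-2)+0) − 1 = -5 → (-2,-5,0)

-2,-5,0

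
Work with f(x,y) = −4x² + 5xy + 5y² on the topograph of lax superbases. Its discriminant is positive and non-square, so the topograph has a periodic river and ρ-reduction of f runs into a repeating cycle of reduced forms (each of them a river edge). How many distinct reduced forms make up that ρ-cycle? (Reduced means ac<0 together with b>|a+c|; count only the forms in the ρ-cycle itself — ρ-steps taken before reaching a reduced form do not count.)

D = 105, ⌊√D⌋ = 10
river: ρ → (5,5,-4)
river: ρ → (-4,3,6)
river: ρ → (6,9,-1)
river: ρ → (-1,9,6)
river: ρ → (6,3,-4)
river: ρ → (-4,5,5)
ρ-cycle length = 6 (tail of 0 descent steps not counted)

6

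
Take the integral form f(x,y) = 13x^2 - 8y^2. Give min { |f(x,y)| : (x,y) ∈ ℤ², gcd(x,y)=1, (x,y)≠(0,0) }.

descent: ρ → (-8,16,5)  [lands on river]
river: ρ → (5,14,-11)
river: ρ → (-11,8,8)
river: ρ → (8,8,-11)
river: ρ → (-11,14,5)
river: ρ → (5,16,-8)
closes: descent 1, river 6
min |a| on river = 5

5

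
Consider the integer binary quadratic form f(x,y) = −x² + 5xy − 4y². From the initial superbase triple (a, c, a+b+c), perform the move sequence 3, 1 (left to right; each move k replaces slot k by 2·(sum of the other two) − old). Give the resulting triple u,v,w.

start (-1,-4,0) = (f(1,0),f(0,1),f(1,1))
replace slot 3: 2·((-1)+(-4)) − 0 = -10 → (-1,-4,-10)
replace slot 1: 2·((-4)+(-10)) − (-1) = -27 → (-27,-4,-10)

-27,-4,-10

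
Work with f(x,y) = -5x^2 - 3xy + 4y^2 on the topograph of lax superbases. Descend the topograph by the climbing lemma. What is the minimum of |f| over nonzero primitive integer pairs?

descent: ρ → (4,3,-5)  [lands on river]
river: ρ → (-5,7,2)
river: ρ → (2,9,-1)
river: ρ → (-1,9,2)
river: ρ → (2,7,-5)
river: ρ → (-5,3,4)
river: ρ → (4,5,-4)
river: ρ → (-4,3,5)
river: ρ → (5,7,-2)
river: ρ → (-2,9,1)
river: ρ → (1,9,-2)
river: ρ → (-2,7,5)
river: ρ → (5,3,-4)
river: ρ → (-4,5,4)
closes: descent 1, river 14
min |a| on river = 1

1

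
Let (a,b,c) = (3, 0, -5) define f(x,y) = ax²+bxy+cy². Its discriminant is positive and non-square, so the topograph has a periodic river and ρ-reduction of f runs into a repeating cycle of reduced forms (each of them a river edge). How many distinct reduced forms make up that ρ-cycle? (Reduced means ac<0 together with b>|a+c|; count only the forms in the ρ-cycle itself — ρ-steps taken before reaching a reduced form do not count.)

D = 60, ⌊√D⌋ = 7
descent: ρ → (-5,0,3)
descent: ρ → (3,6,-2)  [lands on river]
river: ρ → (-2,6,3)
ρ-cycle length = 2 (tail of 2 descent steps not counted)

2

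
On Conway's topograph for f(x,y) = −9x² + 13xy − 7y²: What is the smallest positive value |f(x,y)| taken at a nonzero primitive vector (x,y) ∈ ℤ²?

translate: b→5 (≡-13 mod 18), so (9,-13,7)→(9,5,3)
flip: (9,5,3)→(3,-5,9)
translate: b→1 (≡-5 mod 6), so (3,-5,9)→(3,1,7)
reduced (well bottom): (3,1,7) with a≤c, −a<b≤a
well minimum |f| = |-3| = 3 (negative-definite)

3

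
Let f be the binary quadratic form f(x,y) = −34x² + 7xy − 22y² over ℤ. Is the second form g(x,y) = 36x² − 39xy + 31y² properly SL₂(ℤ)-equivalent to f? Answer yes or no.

D₁ = -2943, D₂ = -2943
f is negative-definite; reduce −f:
−f: flip: (34,-7,22)→(22,7,34)
−f: reduced (well bottom): (22,7,34) with a≤c, −a<b≤a
flip sign back: reduced form of f is (-22,-7,-34)
g: translate: b→33 (≡-39 mod 72), so (36,-39,31)→(36,33,28)
g: flip: (36,33,28)→(28,-33,36)
g: translate: b→23 (≡-33 mod 56), so (28,-33,36)→(28,23,31)
g: reduced (well bottom): (28,23,31) with a≤c, −a<b≤a
reduced forms (-22, -7, -34) vs (28, 23, 31) ⇒ inequivalent

no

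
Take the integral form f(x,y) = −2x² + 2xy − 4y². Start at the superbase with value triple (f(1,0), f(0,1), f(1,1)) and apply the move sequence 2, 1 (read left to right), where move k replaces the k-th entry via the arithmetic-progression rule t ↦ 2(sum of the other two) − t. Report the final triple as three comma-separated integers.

start (-2,-4,-4) = (f(1,0),f(0,1),f(1,1))
replace slot 2: 2·((-2)+(-4)) − (-4) = -8 → (-2,-8,-4)
replace slot 1: 2·((-8)+(-4)) − (-2) = -22 → (-22,-8,-4)

-22,-8,-4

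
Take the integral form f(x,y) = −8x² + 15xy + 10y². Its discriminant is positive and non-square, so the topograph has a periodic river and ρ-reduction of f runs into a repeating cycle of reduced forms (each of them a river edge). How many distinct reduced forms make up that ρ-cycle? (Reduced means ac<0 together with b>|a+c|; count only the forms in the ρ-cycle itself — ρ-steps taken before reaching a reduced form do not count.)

D = 545, ⌊√D⌋ = 23
river: ρ → (10,5,-13)
river: ρ → (-13,21,2)
river: ρ → (2,23,-2)
river: ρ → (-2,21,13)
river: ρ → (13,5,-10)
river: ρ → (-10,15,8)
river: ρ → (8,17,-8)
river: ρ → (-8,15,10)
ρ-cycle length = 8 (tail of 0 descent steps not counted)

8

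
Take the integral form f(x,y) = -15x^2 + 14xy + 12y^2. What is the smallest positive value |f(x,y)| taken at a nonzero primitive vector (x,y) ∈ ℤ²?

river: ρ → (12,10,-17)
river: ρ → (-17,24,5)
river: ρ → (5,26,-12)
river: ρ → (-12,22,9)
river: ρ → (9,14,-20)
river: ρ → (-20,26,3)
river: ρ → (3,28,-11)
river: ρ → (-11,16,15)
river: ρ → (15,14,-12)
river: ρ → (-12,10,17)
river: ρ → (17,24,-5)
river: ρ → (-5,26,12)
river: ρ → (12,22,-9)
river: ρ → (-9,14,20)
river: ρ → (20,26,-3)
river: ρ → (-3,28,11)
river: ρ → (11,16,-15)
river: ρ → (-15,14,12)
closes: descent 0, river 18
min |a| on river = 3

3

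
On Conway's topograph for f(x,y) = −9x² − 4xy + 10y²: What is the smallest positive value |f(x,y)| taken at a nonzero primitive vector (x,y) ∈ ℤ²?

descent: ρ → (10,4,-9)  [lands on river]
river: ρ → (-9,14,5)
river: ρ → (5,16,-6)
river: ρ → (-6,8,13)
river: ρ → (13,18,-1)
river: ρ → (-1,18,13)
river: ρ → (13,8,-6)
river: ρ → (-6,16,5)
river: ρ → (5,14,-9)
river: ρ → (-9,4,10)
river: ρ → (10,16,-3)
river: ρ → (-3,14,15)
river: ρ → (15,16,-2)
river: ρ → (-2,16,15)
river: ρ → (15,14,-3)
river: ρ → (-3,16,10)
closes: descent 1, river 16
min |a| on river = 1

1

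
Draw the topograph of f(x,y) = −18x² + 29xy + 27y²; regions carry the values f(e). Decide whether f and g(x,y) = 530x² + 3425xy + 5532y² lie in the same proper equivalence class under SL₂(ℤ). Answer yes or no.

D₁ = 2785, D₂ = 2785
river cycle of f (length 62): (27, 25, -20), (-20, 15, 32), (32, 49, -3), (-3, 47, 48), (48, 49, -2), (-2, 51, 23), (23, 41, -12), (-12, 31, 38), (38, 45, -5), (-5, 45, 38), … (52 more)
river cycle of g (length 62): (27, 25, -20), (-20, 15, 32), (32, 49, -3), (-3, 47, 48), (48, 49, -2), (-2, 51, 23), (23, 41, -12), (-12, 31, 38), (38, 45, -5), (-5, 45, 38), … (52 more)
cycles coincide ⇒ equivalent

yes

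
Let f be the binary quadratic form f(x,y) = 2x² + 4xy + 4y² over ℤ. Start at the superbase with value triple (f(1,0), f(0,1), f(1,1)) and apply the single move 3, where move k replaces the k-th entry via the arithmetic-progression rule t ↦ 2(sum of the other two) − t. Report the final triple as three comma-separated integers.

start (2,4,10) = (f(1,0),f(0,1),f(1,1))
replace slot 3: 2·(2+4) − 10 = 2 → (2,4,2)

2,4,2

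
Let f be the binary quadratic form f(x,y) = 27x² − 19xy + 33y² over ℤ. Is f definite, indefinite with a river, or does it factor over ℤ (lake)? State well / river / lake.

D = b²−4ac = (-19)² − 4·27·33 = -3203
D < 0 ⇒ definite ⇒ every region one sign ⇒ single well

well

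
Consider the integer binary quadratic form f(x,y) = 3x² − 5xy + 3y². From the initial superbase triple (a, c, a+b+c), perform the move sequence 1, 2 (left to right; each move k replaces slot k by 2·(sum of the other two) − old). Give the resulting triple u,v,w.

start (3,3,1) = (f(1,0),f(0,1),f(1,1))
replace slot 1: 2·(3+1) − 3 = 5 → (5,3,1)
replace slot 2: 2·(5+1) − 3 = 9 → (5,9,1)

5,9,1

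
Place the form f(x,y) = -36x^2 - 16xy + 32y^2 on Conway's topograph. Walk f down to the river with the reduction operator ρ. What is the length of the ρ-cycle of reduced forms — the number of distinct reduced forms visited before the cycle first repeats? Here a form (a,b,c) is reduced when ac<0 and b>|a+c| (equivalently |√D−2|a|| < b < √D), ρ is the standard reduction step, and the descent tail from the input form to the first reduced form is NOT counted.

D = 4864, ⌊√D⌋ = 69
descent: ρ → (32,16,-36)  [lands on river]
river: ρ → (-36,56,12)
river: ρ → (12,64,-16)
river: ρ → (-16,64,12)
river: ρ → (12,56,-36)
river: ρ → (-36,16,32)
river: ρ → (32,48,-20)
river: ρ → (-20,32,48)
river: ρ → (48,64,-4)
river: ρ → (-4,64,48)
river: ρ → (48,32,-20)
river: ρ → (-20,48,32)
ρ-cycle length = 12 (tail of 1 descent step not counted)

12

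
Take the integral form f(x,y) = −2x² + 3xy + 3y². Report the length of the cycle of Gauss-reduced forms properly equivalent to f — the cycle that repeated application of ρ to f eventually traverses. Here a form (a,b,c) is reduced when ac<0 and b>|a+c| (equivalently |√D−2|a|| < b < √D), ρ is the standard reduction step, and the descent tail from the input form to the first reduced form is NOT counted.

D = 33, ⌊√D⌋ = 5
river: ρ → (3,3,-2)
river: ρ → (-2,5,1)
river: ρ → (1,5,-2)
river: ρ → (-2,3,3)
ρ-cycle length = 4 (tail of 0 descent steps not counted)

4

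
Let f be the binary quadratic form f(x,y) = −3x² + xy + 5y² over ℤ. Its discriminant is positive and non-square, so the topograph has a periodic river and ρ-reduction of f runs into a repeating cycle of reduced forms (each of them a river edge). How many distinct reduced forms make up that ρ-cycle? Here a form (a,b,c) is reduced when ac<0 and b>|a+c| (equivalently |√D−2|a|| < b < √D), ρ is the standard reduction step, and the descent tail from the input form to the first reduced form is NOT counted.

D = 61, ⌊√D⌋ = 7
descent: ρ → (5,-1,-3)
descent: ρ → (-3,7,1)  [lands on river]
river: ρ → (1,7,-3)
river: ρ → (-3,5,3)
river: ρ → (3,7,-1)
river: ρ → (-1,7,3)
river: ρ → (3,5,-3)
ρ-cycle length = 6 (tail of 2 descent steps not counted)

6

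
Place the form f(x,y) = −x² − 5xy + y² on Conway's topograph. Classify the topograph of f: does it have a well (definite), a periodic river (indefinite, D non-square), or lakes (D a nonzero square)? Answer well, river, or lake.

D = b²−4ac = (-5)² − 4·(-1)·1 = 29
D > 0 non-square ⇒ indefinite ⇒ periodic river

river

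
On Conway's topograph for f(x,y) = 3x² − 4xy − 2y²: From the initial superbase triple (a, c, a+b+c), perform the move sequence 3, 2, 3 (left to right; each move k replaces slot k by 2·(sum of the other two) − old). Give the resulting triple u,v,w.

start (3,-2,-3) = (f(1,0),f(0,1),f(1,1))
replace slot 3: 2·(3+(-2)) − (-3) = 5 → (3,-2,5)
replace slot 2: 2·(3+5) − (-2) = 18 → (3,18,5)
replace slot 3: 2·(3+18) − 5 = 37 → (3,18,37)

3,18,37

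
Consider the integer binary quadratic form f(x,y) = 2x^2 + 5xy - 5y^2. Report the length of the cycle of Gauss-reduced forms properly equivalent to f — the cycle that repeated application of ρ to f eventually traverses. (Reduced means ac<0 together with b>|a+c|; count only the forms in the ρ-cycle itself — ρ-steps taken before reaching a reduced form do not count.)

D = 65, ⌊√D⌋ = 8
river: ρ → (-5,5,2)
river: ρ → (2,7,-2)
river: ρ → (-2,5,5)
river: ρ → (5,5,-2)
river: ρ → (-2,7,2)
river: ρ → (2,5,-5)
ρ-cycle length = 6 (tail of 0 descent steps not counted)

6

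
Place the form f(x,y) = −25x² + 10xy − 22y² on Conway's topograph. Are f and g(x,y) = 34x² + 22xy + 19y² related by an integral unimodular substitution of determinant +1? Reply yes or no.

D₁ = -2100, D₂ = -2100
f is negative-definite; reduce −f:
−f: flip: (25,-10,22)→(22,10,25)
−f: reduced (well bottom): (22,10,25) with a≤c, −a<b≤a
flip sign back: reduced form of f is (-22,-10,-25)
g: flip: (34,22,19)→(19,-22,34)
g: translate: b→16 (≡-22 mod 38), so (19,-22,34)→(19,16,31)
g: reduced (well bottom): (19,16,31) with a≤c, −a<b≤a
reduced forms (-22, -10, -25) vs (19, 16, 31) ⇒ inequivalent

no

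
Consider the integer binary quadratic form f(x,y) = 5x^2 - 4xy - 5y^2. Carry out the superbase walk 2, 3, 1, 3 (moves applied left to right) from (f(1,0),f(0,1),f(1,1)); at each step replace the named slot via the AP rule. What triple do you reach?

start (5,-5,-4) = (f(1,0),f(0,1),f(1,1))
replace slot 2: 2·(5+(-4)) − (-5) = 7 → (5,7,-4)
replace slot 3: 2·(5+7) − (-4) = 28 → (5,7,28)
replace slot 1: 2·(7+28) − 5 = 65 → (65,7,28)
replace slot 3: 2·(65+7) − 28 = 116 → (65,7,116)

65,7,116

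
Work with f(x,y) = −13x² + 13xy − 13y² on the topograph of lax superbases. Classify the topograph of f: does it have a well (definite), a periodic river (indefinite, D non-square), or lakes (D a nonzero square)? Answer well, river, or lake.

D = b²−4ac = 13² − 4·(-13)·(-13) = -507
D < 0 ⇒ definite ⇒ every region one sign ⇒ single well

well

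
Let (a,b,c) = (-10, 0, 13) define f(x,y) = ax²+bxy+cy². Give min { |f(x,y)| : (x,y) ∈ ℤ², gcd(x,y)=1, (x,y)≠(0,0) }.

descent: ρ → (13,0,-10)
descent: ρ → (-10,20,3)  [lands on river]
river: ρ → (3,22,-3)
river: ρ → (-3,20,10)
river: ρ → (10,20,-3)
river: ρ → (-3,22,3)
river: ρ → (3,20,-10)
closes: descent 2, river 6
min |a| on river = 3

3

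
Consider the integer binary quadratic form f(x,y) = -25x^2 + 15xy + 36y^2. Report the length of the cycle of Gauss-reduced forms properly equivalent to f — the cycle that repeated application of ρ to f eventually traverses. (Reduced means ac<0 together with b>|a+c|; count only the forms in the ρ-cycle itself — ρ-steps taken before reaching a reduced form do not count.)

D = 3825, ⌊√D⌋ = 61
river: ρ → (36,57,-4)
river: ρ → (-4,55,50)
river: ρ → (50,45,-9)
river: ρ → (-9,45,50)
river: ρ → (50,55,-4)
river: ρ → (-4,57,36)
river: ρ → (36,15,-25)
river: ρ → (-25,35,26)
river: ρ → (26,17,-34)
river: ρ → (-34,51,9)
river: ρ → (9,57,-16)
river: ρ → (-16,39,36)
river: ρ → (36,33,-19)
river: ρ → (-19,43,26)
river: ρ → (26,61,-1)
river: ρ → (-1,61,26)
river: ρ → (26,43,-19)
river: ρ → (-19,33,36)
river: ρ → (36,39,-16)
river: ρ → (-16,57,9)
river: ρ → (9,51,-34)
river: ρ → (-34,17,26)
river: ρ → (26,35,-25)
river: ρ → (-25,15,36)
ρ-cycle length = 24 (tail of 0 descent steps not counted)

24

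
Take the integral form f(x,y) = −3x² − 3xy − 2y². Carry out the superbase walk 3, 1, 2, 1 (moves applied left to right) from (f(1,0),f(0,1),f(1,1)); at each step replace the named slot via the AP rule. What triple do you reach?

start (-3,-2,-8) = (f(1,0),f(0,1),f(1,1))
replace slot 3: 2·((-3)+(-2)) − (-8) = -2 → (-3,-2,-2)
replace slot 1: 2·((-2)+(-2)) − (-3) = -5 → (-5,-2,-2)
replace slot 2: 2·((-5)+(-2)) − (-2) = -12 → (-5,-12,-2)
replace slot 1: 2·((-12)+(-2)) − (-5) = -23 → (-23,-12,-2)

-23,-12,-2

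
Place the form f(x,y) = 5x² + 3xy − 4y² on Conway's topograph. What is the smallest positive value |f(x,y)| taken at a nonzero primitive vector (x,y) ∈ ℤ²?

river: ρ → (-4,5,4)
river: ρ → (4,3,-5)
river: ρ → (-5,7,2)
river: ρ → (2,9,-1)
river: ρ → (-1,9,2)
river: ρ → (2,7,-5)
river: ρ → (-5,3,4)
river: ρ → (4,5,-4)
river: ρ → (-4,3,5)
river: ρ → (5,7,-2)
river: ρ → (-2,9,1)
river: ρ → (1,9,-2)
river: ρ → (-2,7,5)
river: ρ → (5,3,-4)
closes: descent 0, river 14
min |a| on river = 1

1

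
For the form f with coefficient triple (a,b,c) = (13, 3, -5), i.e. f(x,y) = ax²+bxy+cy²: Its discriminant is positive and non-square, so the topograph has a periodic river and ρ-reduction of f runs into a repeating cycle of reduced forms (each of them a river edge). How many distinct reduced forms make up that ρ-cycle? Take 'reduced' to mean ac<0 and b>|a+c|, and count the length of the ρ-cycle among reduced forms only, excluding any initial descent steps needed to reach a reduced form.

D = 269, ⌊√D⌋ = 16
descent: ρ → (-5,7,11)  [lands on river]
river: ρ → (11,15,-1)
river: ρ → (-1,15,11)
river: ρ → (11,7,-5)
river: ρ → (-5,13,5)
river: ρ → (5,7,-11)
river: ρ → (-11,15,1)
river: ρ → (1,15,-11)
river: ρ → (-11,7,5)
river: ρ → (5,13,-5)
ρ-cycle length = 10 (tail of 1 descent step not counted)

10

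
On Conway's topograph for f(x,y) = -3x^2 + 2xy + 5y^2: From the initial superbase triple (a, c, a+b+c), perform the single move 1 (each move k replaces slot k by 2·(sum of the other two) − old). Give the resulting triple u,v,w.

start (-3,5,4) = (f(1,0),f(0,1),f(1,1))
replace slot 1: 2·(5+4) − (-3) = 21 → (21,5,4)

21,5,4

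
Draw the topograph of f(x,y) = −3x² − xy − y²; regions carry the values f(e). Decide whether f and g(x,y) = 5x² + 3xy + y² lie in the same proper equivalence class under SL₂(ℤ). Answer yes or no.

D₁ = -11, D₂ = -11
f is negative-definite; reduce −f:
−f: flip: (3,1,1)→(1,-1,3)
−f: translate: b→1 (≡-1 mod 2), so (1,-1,3)→(1,1,3)
−f: reduced (well bottom): (1,1,3) with a≤c, −a<b≤a
flip sign back: reduced form of f is (-1,-1,-3)
g: flip: (5,3,1)→(1,-3,5)
g: translate: b→1 (≡-3 mod 2), so (1,-3,5)→(1,1,3)
g: reduced (well bottom): (1,1,3) with a≤c, −a<b≤a
reduced forms (-1, -1, -3) vs (1, 1, 3) ⇒ inequivalent

no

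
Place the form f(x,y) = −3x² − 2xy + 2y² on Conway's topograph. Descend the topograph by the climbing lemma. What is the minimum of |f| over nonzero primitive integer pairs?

descent: ρ → (2,2,-3)  [lands on river]
river: ρ → (-3,4,1)
river: ρ → (1,4,-3)
river: ρ → (-3,2,2)
closes: descent 1, river 4
min |a| on river = 1

1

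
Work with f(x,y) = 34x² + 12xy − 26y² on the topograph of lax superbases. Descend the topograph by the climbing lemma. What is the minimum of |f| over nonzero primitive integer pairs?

river: ρ → (-26,40,20)
river: ρ → (20,40,-26)
river: ρ → (-26,12,34)
river: ρ → (34,56,-4)
river: ρ → (-4,56,34)
river: ρ → (34,12,-26)
closes: descent 0, river 6
min |a| on river = 4

4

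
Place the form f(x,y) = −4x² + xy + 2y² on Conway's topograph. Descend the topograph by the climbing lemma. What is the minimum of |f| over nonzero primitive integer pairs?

descent: ρ → (2,3,-3)  [lands on river]
river: ρ → (-3,3,2)
river: ρ → (2,5,-1)
river: ρ → (-1,5,2)
closes: descent 1, river 4
min |a| on river = 1

1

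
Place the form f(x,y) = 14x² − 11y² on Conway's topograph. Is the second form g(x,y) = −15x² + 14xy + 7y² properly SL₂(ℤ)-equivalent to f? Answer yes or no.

D₁ = 616, D₂ = 616
river cycle of f (length 8): (-11, 22, 3), (3, 20, -18), (-18, 16, 5), (5, 24, -2), (-2, 24, 5), (5, 16, -18), (-18, 20, 3), (3, 22, -11)
river cycle of g (length 10): (7, 14, -15), (-15, 16, 6), (6, 20, -9), (-9, 16, 10), (10, 24, -1), (-1, 24, 10), (10, 16, -9), (-9, 20, 6), (6, 16, -15), (-15, 14, 7)
cycles differ ⇒ inequivalent

no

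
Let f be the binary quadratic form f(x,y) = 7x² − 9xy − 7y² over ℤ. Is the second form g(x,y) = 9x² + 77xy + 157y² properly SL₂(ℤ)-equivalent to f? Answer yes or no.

D₁ = 277, D₂ = 277
river cycle of f (length 18): (-7, 9, 7), (7, 5, -9), (-9, 13, 3), (3, 11, -13), (-13, 15, 1), (1, 15, -13), (-13, 11, 3), (3, 13, -9), (-9, 5, 7), (7, 9, -7), … (8 more)
river cycle of g (length 18): (9, 5, -7), (-7, 9, 7), (7, 5, -9), (-9, 13, 3), (3, 11, -13), (-13, 15, 1), (1, 15, -13), (-13, 11, 3), (3, 13, -9), (-9, 5, 7), … (8 more)
cycles coincide ⇒ equivalent

yes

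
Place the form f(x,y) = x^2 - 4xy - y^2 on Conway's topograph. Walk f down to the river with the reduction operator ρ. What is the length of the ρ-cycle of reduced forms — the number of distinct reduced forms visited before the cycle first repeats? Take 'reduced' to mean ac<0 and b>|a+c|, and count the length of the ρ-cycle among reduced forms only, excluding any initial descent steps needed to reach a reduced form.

D = 20, ⌊√D⌋ = 4
descent: ρ → (-1,4,1)  [lands on river]
river: ρ → (1,4,-1)
ρ-cycle length = 2 (tail of 1 descent step not counted)

2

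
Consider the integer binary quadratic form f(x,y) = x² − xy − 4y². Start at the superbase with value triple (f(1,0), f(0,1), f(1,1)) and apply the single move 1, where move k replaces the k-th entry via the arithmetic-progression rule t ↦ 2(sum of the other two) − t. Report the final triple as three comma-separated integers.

start (1,-4,-4) = (f(1,0),f(0,1),f(1,1))
replace slot 1: 2·((-4)+(-4)) − 1 = -17 → (-17,-4,-4)

-17,-4,-4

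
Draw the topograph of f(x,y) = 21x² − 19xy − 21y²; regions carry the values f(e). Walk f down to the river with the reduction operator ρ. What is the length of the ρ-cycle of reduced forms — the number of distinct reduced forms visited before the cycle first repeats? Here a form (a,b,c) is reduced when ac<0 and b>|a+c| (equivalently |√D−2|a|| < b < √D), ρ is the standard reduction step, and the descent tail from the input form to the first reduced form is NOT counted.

D = 2125, ⌊√D⌋ = 46
descent: ρ → (-21,19,21)  [lands on river]
river: ρ → (21,23,-19)
river: ρ → (-19,15,25)
river: ρ → (25,35,-9)
river: ρ → (-9,37,21)
river: ρ → (21,5,-25)
river: ρ → (-25,45,1)
river: ρ → (1,45,-25)
river: ρ → (-25,5,21)
river: ρ → (21,37,-9)
river: ρ → (-9,35,25)
river: ρ → (25,15,-19)
river: ρ → (-19,23,21)
river: ρ → (21,19,-21)
river: ρ → (-21,23,19)
river: ρ → (19,15,-25)
river: ρ → (-25,35,9)
river: ρ → (9,37,-21)
river: ρ → (-21,5,25)
river: ρ → (25,45,-1)
river: ρ → (-1,45,25)
river: ρ → (25,5,-21)
river: ρ → (-21,37,9)
river: ρ → (9,35,-25)
river: ρ → (-25,15,19)
river: ρ → (19,23,-21)
ρ-cycle length = 26 (tail of 1 descent step not counted)

26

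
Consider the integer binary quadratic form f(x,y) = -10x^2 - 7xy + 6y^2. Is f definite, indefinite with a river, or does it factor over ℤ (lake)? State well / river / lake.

D = b²−4ac = (-7)² − 4·(-10)·6 = 289
D = 17² is a perfect square ⇒ form factors over ℤ ⇒ lakes

lake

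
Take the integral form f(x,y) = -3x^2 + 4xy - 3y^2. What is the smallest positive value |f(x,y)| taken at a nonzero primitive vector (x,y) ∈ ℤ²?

translate: b→2 (≡-4 mod 6), so (3,-4,3)→(3,2,2)
flip: (3,2,2)→(2,-2,3)
translate: b→2 (≡-2 mod 4), so (2,-2,3)→(2,2,3)
reduced (well bottom): (2,2,3) with a≤c, −a<b≤a
well minimum |f| = |-2| = 2 (negative-definite)

2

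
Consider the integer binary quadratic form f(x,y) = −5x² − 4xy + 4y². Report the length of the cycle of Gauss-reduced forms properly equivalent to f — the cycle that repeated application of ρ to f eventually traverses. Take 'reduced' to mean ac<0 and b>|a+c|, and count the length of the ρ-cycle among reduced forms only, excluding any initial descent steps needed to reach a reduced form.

D = 96, ⌊√D⌋ = 9
descent: ρ → (4,4,-5)  [lands on river]
river: ρ → (-5,6,3)
river: ρ → (3,6,-5)
river: ρ → (-5,4,4)
ρ-cycle length = 4 (tail of 1 descent step not counted)

4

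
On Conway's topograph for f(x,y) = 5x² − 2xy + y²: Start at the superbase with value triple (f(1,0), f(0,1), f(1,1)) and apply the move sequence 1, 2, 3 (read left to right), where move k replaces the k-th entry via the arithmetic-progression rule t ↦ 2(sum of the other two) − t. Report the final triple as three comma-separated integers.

start (5,1,4) = (f(1,0),f(0,1),f(1,1))
replace slot 1: 2·(1+4) − 5 = 5 → (5,1,4)
replace slot 2: 2·(5+4) − 1 = 17 → (5,17,4)
replace slot 3: 2·(5+17) − 4 = 40 → (5,17,40)

5,17,40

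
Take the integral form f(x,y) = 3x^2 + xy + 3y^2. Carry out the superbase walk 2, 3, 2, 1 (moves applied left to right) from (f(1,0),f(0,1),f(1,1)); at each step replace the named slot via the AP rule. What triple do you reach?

start (3,3,7) = (f(1,0),f(0,1),f(1,1))
replace slot 2: 2·(3+7) − 3 = 17 → (3,17,7)
replace slot 3: 2·(3+17) − 7 = 33 → (3,17,33)
replace slot 2: 2·(3+33) − 17 = 55 → (3,55,33)
replace slot 1: 2·(55+33) − 3 = 173 → (173,55,33)

173,55,33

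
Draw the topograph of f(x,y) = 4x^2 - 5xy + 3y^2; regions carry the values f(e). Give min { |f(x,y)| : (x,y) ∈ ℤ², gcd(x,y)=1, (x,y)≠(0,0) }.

translate: b→3 (≡-5 mod 8), so (4,-5,3)→(4,3,2)
flip: (4,3,2)→(2,-3,4)
translate: b→1 (≡-3 mod 4), so (2,-3,4)→(2,1,3)
reduced (well bottom): (2,1,3) with a≤c, −a<b≤a
well minimum = a = 2

2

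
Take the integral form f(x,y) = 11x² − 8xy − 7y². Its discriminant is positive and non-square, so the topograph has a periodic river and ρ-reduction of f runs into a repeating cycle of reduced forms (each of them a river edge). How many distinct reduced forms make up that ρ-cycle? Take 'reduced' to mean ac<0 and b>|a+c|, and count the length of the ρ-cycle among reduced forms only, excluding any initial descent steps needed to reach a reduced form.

D = 372, ⌊√D⌋ = 19
descent: ρ → (-7,8,11)  [lands on river]
river: ρ → (11,14,-4)
river: ρ → (-4,18,3)
river: ρ → (3,18,-4)
river: ρ → (-4,14,11)
river: ρ → (11,8,-7)
river: ρ → (-7,6,12)
river: ρ → (12,18,-1)
river: ρ → (-1,18,12)
river: ρ → (12,6,-7)
ρ-cycle length = 10 (tail of 1 descent step not counted)

10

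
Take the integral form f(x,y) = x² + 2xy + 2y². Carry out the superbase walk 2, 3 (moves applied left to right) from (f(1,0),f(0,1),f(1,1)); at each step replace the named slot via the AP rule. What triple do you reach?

start (1,2,5) = (f(1,0),f(0,1),f(1,1))
replace slot 2: 2·(1+5) − 2 = 10 → (1,10,5)
replace slot 3: 2·(1+10) − 5 = 17 → (1,10,17)

1,10,17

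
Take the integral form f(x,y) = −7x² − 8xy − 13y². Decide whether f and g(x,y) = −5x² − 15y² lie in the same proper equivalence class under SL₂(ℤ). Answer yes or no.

D₁ = -300, D₂ = -300
f is negative-definite; reduce −f:
−f: translate: b→-6 (≡8 mod 14), so (7,8,13)→(7,-6,12)
−f: reduced (well bottom): (7,-6,12) with a≤c, −a<b≤a
flip sign back: reduced form of f is (-7,6,-12)
g is negative-definite; reduce −g:
−g: reduced (well bottom): (5,0,15) with a≤c, −a<b≤a
flip sign back: reduced form of g is (-5,0,-15)
reduced forms (-7, 6, -12) vs (-5, 0, -15) ⇒ inequivalent

no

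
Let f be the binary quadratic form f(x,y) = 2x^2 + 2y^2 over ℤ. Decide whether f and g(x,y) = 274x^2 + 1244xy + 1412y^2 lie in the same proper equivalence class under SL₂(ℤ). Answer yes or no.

D₁ = -16, D₂ = -16
f: reduced (well bottom): (2,0,2) with a≤c, −a<b≤a
g: translate: b→148 (≡1244 mod 548), so (274,1244,1412)→(274,148,20)
g: flip: (274,148,20)→(20,-148,274)
g: translate: b→12 (≡-148 mod 40), so (20,-148,274)→(20,12,2)
g: flip: (20,12,2)→(2,-12,20)
g: translate: b→0 (≡-12 mod 4), so (2,-12,20)→(2,0,2)
g: reduced (well bottom): (2,0,2) with a≤c, −a<b≤a
reduced forms (2, 0, 2) vs (2, 0, 2) ⇒ equivalent

yes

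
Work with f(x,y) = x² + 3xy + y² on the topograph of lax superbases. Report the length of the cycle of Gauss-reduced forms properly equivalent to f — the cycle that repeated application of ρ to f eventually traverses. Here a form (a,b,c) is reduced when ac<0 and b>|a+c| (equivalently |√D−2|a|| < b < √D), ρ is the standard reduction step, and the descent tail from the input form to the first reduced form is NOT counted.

D = 5, ⌊√D⌋ = 2
descent: ρ → (1,1,-1)  [lands on river]
river: ρ → (-1,1,1)
ρ-cycle length = 2 (tail of 1 descent step not counted)

2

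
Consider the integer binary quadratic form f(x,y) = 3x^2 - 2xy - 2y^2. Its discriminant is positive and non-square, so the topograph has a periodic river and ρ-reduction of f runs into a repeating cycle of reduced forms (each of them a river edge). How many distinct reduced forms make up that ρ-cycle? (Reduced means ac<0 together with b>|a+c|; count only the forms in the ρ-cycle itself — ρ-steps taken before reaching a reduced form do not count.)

D = 28, ⌊√D⌋ = 5
descent: ρ → (-2,2,3)  [lands on river]
river: ρ → (3,4,-1)
river: ρ → (-1,4,3)
river: ρ → (3,2,-2)
ρ-cycle length = 4 (tail of 1 descent step not counted)

4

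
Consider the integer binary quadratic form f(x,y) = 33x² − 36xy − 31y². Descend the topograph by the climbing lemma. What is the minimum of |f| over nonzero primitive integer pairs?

descent: ρ → (-31,36,33)  [lands on river]
river: ρ → (33,30,-34)
river: ρ → (-34,38,29)
river: ρ → (29,20,-43)
river: ρ → (-43,66,6)
river: ρ → (6,66,-43)
river: ρ → (-43,20,29)
river: ρ → (29,38,-34)
river: ρ → (-34,30,33)
river: ρ → (33,36,-31)
river: ρ → (-31,26,38)
river: ρ → (38,50,-19)
river: ρ → (-19,64,17)
river: ρ → (17,72,-3)
river: ρ → (-3,72,17)
river: ρ → (17,64,-19)
river: ρ → (-19,50,38)
river: ρ → (38,26,-31)
closes: descent 1, river 18
min |a| on river = 3

3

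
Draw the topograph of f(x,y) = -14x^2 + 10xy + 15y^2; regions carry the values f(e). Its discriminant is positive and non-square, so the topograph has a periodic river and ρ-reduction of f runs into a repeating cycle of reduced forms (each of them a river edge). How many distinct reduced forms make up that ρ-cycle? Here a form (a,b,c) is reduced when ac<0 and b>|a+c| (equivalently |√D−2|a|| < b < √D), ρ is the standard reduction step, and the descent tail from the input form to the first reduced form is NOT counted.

D = 940, ⌊√D⌋ = 30
river: ρ → (15,20,-9)
river: ρ → (-9,16,19)
river: ρ → (19,22,-6)
river: ρ → (-6,26,11)
river: ρ → (11,18,-14)
river: ρ → (-14,10,15)
ρ-cycle length = 6 (tail of 0 descent steps not counted)

6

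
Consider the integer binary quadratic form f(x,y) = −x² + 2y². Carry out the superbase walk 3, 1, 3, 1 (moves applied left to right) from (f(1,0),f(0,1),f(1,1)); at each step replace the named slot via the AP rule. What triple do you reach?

start (-1,2,1) = (f(1,0),f(0,1),f(1,1))
replace slot 3: 2·((-1)+2) − 1 = 1 → (-1,2,1)
replace slot 1: 2·(2+1) − (-1) = 7 → (7,2,1)
replace slot 3: 2·(7+2) − 1 = 17 → (7,2,17)
replace slot 1: 2·(2+17) − 7 = 31 → (31,2,17)

31,2,17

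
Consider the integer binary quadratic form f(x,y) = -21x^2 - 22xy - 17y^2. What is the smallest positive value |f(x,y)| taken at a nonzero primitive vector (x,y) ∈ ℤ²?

translate: b→-20 (≡22 mod 42), so (21,22,17)→(21,-20,16)
flip: (21,-20,16)→(16,20,21)
translate: b→-12 (≡20 mod 32), so (16,20,21)→(16,-12,17)
reduced (well bottom): (16,-12,17) with a≤c, −a<b≤a
well minimum |f| = |-16| = 16 (negative-definite)

16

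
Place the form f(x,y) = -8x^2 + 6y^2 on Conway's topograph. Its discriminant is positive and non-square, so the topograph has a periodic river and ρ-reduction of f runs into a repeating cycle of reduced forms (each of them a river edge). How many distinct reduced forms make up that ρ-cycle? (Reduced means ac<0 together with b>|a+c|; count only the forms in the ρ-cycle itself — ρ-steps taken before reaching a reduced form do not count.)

D = 192, ⌊√D⌋ = 13
descent: ρ → (6,12,-2)  [lands on river]
river: ρ → (-2,12,6)
ρ-cycle length = 2 (tail of 1 descent step not counted)

2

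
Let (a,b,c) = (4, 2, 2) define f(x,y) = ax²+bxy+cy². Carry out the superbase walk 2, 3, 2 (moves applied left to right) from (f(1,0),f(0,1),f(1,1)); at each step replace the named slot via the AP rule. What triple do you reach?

start (4,2,8) = (f(1,0),f(0,1),f(1,1))
replace slot 2: 2·(4+8) − 2 = 22 → (4,22,8)
replace slot 3: 2·(4+22) − 8 = 44 → (4,22,44)
replace slot 2: 2·(4+44) − 22 = 74 → (4,74,44)

4,74,44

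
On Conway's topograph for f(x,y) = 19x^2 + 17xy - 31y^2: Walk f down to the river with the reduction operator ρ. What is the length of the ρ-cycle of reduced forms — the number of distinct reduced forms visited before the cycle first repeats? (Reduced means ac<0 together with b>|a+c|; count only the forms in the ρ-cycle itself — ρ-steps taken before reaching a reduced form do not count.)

D = 2645, ⌊√D⌋ = 51
river: ρ → (-31,45,5)
river: ρ → (5,45,-31)
river: ρ → (-31,17,19)
river: ρ → (19,21,-29)
river: ρ → (-29,37,11)
river: ρ → (11,51,-1)
river: ρ → (-1,51,11)
river: ρ → (11,37,-29)
river: ρ → (-29,21,19)
river: ρ → (19,17,-31)
ρ-cycle length = 10 (tail of 0 descent steps not counted)

10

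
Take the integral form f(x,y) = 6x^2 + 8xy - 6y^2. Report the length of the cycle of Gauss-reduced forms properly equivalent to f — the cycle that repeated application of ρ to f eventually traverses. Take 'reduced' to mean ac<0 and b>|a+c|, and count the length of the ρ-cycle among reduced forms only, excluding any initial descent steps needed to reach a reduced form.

D = 208, ⌊√D⌋ = 14
river: ρ → (-6,4,8)
river: ρ → (8,12,-2)
river: ρ → (-2,12,8)
river: ρ → (8,4,-6)
river: ρ → (-6,8,6)
river: ρ → (6,4,-8)
river: ρ → (-8,12,2)
river: ρ → (2,12,-8)
river: ρ → (-8,4,6)
river: ρ → (6,8,-6)
ρ-cycle length = 10 (tail of 0 descent steps not counted)

10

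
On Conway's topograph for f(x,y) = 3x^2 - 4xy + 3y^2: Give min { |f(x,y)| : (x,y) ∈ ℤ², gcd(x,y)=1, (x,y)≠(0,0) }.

translate: b→2 (≡-4 mod 6), so (3,-4,3)→(3,2,2)
flip: (3,2,2)→(2,-2,3)
translate: b→2 (≡-2 mod 4), so (2,-2,3)→(2,2,3)
reduced (well bottom): (2,2,3) with a≤c, −a<b≤a
well minimum = a = 2

2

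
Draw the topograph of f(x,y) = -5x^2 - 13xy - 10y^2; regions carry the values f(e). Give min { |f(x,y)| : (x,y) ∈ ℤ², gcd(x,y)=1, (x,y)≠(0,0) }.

translate: b→3 (≡13 mod 10), so (5,13,10)→(5,3,2)
flip: (5,3,2)→(2,-3,5)
translate: b→1 (≡-3 mod 4), so (2,-3,5)→(2,1,4)
reduced (well bottom): (2,1,4) with a≤c, −a<b≤a
well minimum |f| = |-2| = 2 (negative-definite)

2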